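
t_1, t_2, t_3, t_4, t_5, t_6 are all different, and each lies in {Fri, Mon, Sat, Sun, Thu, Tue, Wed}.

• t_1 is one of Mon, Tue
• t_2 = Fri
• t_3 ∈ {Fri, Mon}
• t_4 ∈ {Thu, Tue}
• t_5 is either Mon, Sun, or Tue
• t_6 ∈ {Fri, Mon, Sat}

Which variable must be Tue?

t_1

t_2 must be Fri (only option left). Eliminate Fri elsewhere: t_3, t_6.
t_3 must be Mon (only option left). Eliminate Mon elsewhere: t_1, t_5, t_6.
So Tue goes to t_1.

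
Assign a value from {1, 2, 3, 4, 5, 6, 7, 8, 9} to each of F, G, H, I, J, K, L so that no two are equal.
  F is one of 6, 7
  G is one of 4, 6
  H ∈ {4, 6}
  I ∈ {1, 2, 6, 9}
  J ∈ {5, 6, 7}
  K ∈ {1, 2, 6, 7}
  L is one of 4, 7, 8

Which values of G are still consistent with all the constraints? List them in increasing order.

4, 6

G and H between them cover only {4, 6} — a naked pair. Remove those values from F, I, J, K, L.
F must be 7 (only option left). Remove 7 from J, K, L.
J has just one choice, so J = 5.
That leaves L = 8.
No further eliminations apply; G can still be any of 4, 6.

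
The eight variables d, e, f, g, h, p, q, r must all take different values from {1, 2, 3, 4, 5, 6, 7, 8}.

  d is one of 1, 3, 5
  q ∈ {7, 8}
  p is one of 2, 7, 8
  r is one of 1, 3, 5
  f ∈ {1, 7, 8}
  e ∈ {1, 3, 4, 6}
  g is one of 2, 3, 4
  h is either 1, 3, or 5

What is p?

Among the 8 variables, 6 fits only e (and all 8 values in {1, 2, 3, 4, 5, 6, 7, 8} must be used), so e = 6.
The 7 still-open variables together cover exactly {1, 2, 3, 4, 5, 7, 8} — 7 values for 7 variables — and 4 appears only in g's list, so g = 4.
The 6 still-open variables together cover exactly {1, 2, 3, 5, 7, 8} — 6 values for 6 variables — and 2 appears only in p's list, so p = 2.

2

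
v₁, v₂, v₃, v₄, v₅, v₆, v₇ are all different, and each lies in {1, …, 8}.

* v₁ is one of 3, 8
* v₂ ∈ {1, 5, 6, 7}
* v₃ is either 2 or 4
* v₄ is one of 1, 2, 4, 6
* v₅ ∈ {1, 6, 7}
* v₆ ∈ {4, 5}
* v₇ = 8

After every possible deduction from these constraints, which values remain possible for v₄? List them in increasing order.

v₇'s domain is down to {8}, so v₇ = 8. Remove 8 from v₁.
v₁ has just one choice, so v₁ = 3.
No further eliminations apply; v₄ can still be any of 1, 2, 4, 6.

1, 2, 4, 6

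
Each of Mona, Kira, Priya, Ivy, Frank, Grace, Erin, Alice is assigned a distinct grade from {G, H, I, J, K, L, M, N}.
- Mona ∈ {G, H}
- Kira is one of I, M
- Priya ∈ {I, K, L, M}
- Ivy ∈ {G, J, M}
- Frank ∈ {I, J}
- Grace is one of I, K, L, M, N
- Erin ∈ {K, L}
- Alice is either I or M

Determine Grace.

N

Among the 8 variables, H fits only Mona (and all 8 values in {G, H, I, J, K, L, M, N} must be used), so Mona = H.
The 7 still-open variables draw from only 7 values {G, I, J, K, L, M, N}, so each is used; only Ivy can be G, hence Ivy = G.
Among the 6 still-open variables, J fits only Frank (and all 6 values in {I, J, K, L, M, N} must be used), so Frank = J.
The 5 still-open variables draw from only 5 values {I, K, L, M, N}, so each is used; only Grace can be N, hence Grace = N.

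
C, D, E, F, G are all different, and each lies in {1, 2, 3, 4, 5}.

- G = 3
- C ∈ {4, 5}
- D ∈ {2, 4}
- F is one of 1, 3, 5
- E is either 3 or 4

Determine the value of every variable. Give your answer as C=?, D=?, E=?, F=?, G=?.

C=5, D=2, E=4, F=1, G=3

G's domain is down to {3}, so G = 3. Remove 3 from E, F.
E must be 4 (only option left). Strike 4 from C, D.
That leaves C = 5. Remove 5 from F.
D must be 2 (only option left).
F must be 1 (only option left).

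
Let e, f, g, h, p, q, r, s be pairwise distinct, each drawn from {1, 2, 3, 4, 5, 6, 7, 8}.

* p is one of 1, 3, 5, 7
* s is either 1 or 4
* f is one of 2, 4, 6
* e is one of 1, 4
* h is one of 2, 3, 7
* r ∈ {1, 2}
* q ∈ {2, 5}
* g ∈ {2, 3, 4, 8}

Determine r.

2

Among the 8 variables, 6 fits only f (and all 8 values in {1, 2, 3, 4, 5, 6, 7, 8} must be used), so f = 6.
Among the 7 still-open variables, 8 fits only g (and all 7 values in {1, 2, 3, 4, 5, 7, 8} must be used), so g = 8.
e and s share exactly the 2 values {1, 4}; by pigeonhole those values go to them, so strike 1, 4 from p, r.
So r = 2.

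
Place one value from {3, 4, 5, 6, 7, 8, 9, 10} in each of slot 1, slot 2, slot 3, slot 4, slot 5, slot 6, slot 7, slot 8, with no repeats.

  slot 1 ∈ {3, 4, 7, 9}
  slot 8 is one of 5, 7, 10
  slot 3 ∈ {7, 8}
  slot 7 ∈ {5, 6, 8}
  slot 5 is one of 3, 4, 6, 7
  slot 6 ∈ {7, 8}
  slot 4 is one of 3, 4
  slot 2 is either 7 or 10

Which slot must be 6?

slot 7

The 8 variables draw from only 8 values {3, 4, 5, 6, 7, 8, 9, 10}, so each is used; only slot 1 can be 9, hence slot 1 = 9.
slot 3 and slot 6 share exactly the 2 values {7, 8}; by pigeonhole those values go to them, so strike 7, 8 from slot 2, slot 5, slot 7, slot 8.
slot 2's domain is down to {10}, so slot 2 = 10. Strike 10 from slot 8.
That leaves slot 8 = 5. So slot 7 can't be 5.
So 6 goes to slot 7.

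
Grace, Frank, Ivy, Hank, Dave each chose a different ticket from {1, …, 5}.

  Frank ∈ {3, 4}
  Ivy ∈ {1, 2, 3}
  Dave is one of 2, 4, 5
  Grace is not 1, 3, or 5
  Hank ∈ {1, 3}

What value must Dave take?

The 5 variables draw from only 5 values {1, 2, 3, 4, 5}, so each is used; only Dave can be 5, hence Dave = 5.

5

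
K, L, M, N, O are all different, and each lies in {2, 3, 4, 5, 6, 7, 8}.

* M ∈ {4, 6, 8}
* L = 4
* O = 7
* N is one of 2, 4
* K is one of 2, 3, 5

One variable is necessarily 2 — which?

L's domain is down to {4}, so L = 4. Strike 4 from M, N.
So 2 goes to N.

N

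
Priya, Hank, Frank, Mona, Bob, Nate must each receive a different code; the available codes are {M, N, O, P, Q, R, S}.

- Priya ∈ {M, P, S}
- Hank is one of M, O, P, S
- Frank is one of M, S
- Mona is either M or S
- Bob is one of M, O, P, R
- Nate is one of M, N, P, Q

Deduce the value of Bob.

Frank and Mona share exactly the 2 values {M, S}; by pigeonhole those values go to them, so strike M, S from Priya, Hank, Bob, Nate.
Priya must be P (only option left). So Hank, Bob, Nate can't be P.
Hank must be O (only option left). Strike O from Bob.
So Bob = R.

R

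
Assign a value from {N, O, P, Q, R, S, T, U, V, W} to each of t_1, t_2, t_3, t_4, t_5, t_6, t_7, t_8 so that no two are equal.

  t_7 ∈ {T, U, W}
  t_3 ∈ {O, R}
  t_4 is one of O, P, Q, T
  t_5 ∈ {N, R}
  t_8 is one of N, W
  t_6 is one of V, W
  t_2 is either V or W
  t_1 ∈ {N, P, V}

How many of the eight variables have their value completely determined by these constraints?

4

The 2 variables t_2 and t_6 are confined to {V, W}, which locks those values in; drop them from t_1, t_7, t_8.
t_8 must be N (only option left). Eliminate N elsewhere: t_1, t_5.
t_1's domain is down to {P}, so t_1 = P. Strike P from t_4.
t_5's domain is down to {R}, so t_5 = R. Eliminate R elsewhere: t_3.
t_3 must be O (only option left). Strike O from t_4.
Determined: t_1=P, t_3=O, t_5=R, t_8=N. The other variables each still have more than one consistent value. That makes 4.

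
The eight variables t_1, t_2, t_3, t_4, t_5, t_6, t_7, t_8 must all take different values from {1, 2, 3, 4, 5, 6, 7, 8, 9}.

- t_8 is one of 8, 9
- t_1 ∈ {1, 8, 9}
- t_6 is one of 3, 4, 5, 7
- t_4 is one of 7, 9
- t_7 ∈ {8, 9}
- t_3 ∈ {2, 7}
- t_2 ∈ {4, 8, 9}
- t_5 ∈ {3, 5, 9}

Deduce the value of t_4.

The 8 variables draw from only 8 values {1, 2, 3, 4, 5, 7, 8, 9}, so each is used; only t_1 can be 1, hence t_1 = 1.
The 7 still-open variables draw from only 7 values {2, 3, 4, 5, 7, 8, 9}, so each is used; only t_3 can be 2, hence t_3 = 2.
t_7 and t_8 share exactly the 2 values {8, 9}; by pigeonhole those values go to them, so strike 8, 9 from t_2, t_4, t_5.
So t_4 = 7.

7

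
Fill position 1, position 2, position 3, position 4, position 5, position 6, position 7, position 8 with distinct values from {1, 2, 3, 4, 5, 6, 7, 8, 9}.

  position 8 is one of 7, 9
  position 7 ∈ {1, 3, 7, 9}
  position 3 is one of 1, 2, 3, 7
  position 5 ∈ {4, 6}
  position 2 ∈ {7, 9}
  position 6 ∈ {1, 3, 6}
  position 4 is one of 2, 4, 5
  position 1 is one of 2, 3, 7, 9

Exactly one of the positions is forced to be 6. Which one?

The 8 variables together cover exactly {1, 2, 3, 4, 5, 6, 7, 9} — 8 values for 8 variables — and 5 appears only in position 4's list, so position 4 = 5.
Among the 7 still-open variables, 4 fits only position 5 (and all 7 values in {1, 2, 3, 4, 6, 7, 9} must be used), so position 5 = 4.
The 6 still-open variables draw from only 6 values {1, 2, 3, 6, 7, 9}, so each is used; only position 6 can be 6, hence position 6 = 6.

position 6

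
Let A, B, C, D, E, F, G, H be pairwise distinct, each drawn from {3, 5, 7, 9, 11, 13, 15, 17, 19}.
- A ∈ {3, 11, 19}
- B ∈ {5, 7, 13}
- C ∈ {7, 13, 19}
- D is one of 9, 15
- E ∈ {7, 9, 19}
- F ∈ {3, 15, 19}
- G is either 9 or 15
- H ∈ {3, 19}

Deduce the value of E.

The 8 variables draw from only 8 values {3, 5, 7, 9, 11, 13, 15, 19}, so each is used; only B can be 5, hence B = 5.
Among the 7 still-open variables, 11 fits only A (and all 7 values in {3, 7, 9, 11, 13, 15, 19} must be used), so A = 11.
The 6 still-open variables draw from only 6 values {3, 7, 9, 13, 15, 19}, so each is used; only C can be 13, hence C = 13.
Among the 5 still-open variables, 7 fits only E (and all 5 values in {3, 7, 9, 15, 19} must be used), so E = 7.

7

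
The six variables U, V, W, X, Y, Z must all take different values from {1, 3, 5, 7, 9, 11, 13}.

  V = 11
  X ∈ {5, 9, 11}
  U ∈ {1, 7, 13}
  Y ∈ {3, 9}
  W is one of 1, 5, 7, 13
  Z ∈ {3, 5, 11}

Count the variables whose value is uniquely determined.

V must be 11 (only option left). So X, Z can't be 11.
X, Y, Z share exactly the 3 values {3, 5, 9}; by pigeonhole those values go to them, so strike 3, 5, 9 from W.
Determined: V=11. The other variables each still have more than one consistent value. That makes 1.

1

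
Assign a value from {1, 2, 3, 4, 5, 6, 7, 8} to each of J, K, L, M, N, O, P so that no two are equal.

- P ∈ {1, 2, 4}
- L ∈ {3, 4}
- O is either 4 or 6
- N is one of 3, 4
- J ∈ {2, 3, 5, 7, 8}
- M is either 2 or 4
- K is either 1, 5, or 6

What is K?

5

L and N share exactly the 2 values {3, 4}; by pigeonhole those values go to them, so strike 3, 4 from J, M, O, P.
That leaves M = 2. Eliminate 2 elsewhere: J, P.
That leaves O = 6. So K can't be 6.
That leaves P = 1. Strike 1 from K.
So K = 5.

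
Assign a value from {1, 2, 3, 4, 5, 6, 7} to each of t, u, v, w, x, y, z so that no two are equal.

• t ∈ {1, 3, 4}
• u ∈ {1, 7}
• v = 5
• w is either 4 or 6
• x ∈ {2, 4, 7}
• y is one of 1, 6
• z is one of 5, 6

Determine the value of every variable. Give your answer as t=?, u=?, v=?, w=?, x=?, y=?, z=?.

t=3, u=7, v=5, w=4, x=2, y=1, z=6

v must be 5 (only option left). Strike 5 from z.
That leaves z = 6. So w, y can't be 6.
w must be 4 (only option left). Remove 4 from t, x.
y must be 1 (only option left). Eliminate 1 elsewhere: t, u.
t must be 3 (only option left).
u must be 7 (only option left). Strike 7 from x.
That leaves x = 2.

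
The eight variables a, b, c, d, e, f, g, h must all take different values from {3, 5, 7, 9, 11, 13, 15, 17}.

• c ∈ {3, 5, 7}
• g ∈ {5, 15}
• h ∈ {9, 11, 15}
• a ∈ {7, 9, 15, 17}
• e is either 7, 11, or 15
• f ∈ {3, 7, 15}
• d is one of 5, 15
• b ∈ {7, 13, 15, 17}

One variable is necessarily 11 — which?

The 8 variables together cover exactly {3, 5, 7, 9, 11, 13, 15, 17} — 8 values for 8 variables — and 13 appears only in b's list, so b = 13.
The 7 still-open variables together cover exactly {3, 5, 7, 9, 11, 15, 17} — 7 values for 7 variables — and 17 appears only in a's list, so a = 17.
The 6 still-open variables together cover exactly {3, 5, 7, 9, 11, 15} — 6 values for 6 variables — and 9 appears only in h's list, so h = 9.
The 5 still-open variables together cover exactly {3, 5, 7, 11, 15} — 5 values for 5 variables — and 11 appears only in e's list, so e = 11.

e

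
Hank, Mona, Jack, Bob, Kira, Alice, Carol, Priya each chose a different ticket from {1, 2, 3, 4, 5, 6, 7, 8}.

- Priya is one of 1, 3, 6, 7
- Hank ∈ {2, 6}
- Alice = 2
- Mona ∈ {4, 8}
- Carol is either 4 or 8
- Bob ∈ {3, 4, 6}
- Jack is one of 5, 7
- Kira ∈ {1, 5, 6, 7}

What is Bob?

3

Alice must be 2 (only option left). Strike 2 from Hank.
Hank has just one choice, so Hank = 6. Remove 6 from Bob, Kira, Priya.
Mona and Carol share exactly the 2 values {4, 8}; by pigeonhole those values go to them, so strike 4, 8 from Bob.
So Bob = 3.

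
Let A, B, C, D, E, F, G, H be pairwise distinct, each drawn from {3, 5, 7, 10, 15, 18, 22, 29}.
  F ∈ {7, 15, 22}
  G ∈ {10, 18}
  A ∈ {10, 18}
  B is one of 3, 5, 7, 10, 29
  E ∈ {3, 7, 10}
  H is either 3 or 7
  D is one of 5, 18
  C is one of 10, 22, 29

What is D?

The 8 variables draw from only 8 values {3, 5, 7, 10, 15, 18, 22, 29}, so each is used; only F can be 15, hence F = 15.
The 7 still-open variables draw from only 7 values {3, 5, 7, 10, 18, 22, 29}, so each is used; only C can be 22, hence C = 22.
The 6 still-open variables draw from only 6 values {3, 5, 7, 10, 18, 29}, so each is used; only B can be 29, hence B = 29.
Among the 5 still-open variables, 5 fits only D (and all 5 values in {3, 5, 7, 10, 18} must be used), so D = 5.

5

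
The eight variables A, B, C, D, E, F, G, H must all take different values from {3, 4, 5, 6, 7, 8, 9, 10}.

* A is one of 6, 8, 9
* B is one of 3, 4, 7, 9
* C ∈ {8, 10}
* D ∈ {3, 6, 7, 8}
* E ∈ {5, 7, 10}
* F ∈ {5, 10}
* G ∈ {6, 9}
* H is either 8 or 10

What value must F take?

The 8 variables together cover exactly {3, 4, 5, 6, 7, 8, 9, 10} — 8 values for 8 variables — and 4 appears only in B's list, so B = 4.
The 7 still-open variables draw from only 7 values {3, 5, 6, 7, 8, 9, 10}, so each is used; only D can be 3, hence D = 3.
Among the 6 still-open variables, 7 fits only E (and all 6 values in {5, 6, 7, 8, 9, 10} must be used), so E = 7.
The 5 still-open variables together cover exactly {5, 6, 8, 9, 10} — 5 values for 5 variables — and 5 appears only in F's list, so F = 5.

5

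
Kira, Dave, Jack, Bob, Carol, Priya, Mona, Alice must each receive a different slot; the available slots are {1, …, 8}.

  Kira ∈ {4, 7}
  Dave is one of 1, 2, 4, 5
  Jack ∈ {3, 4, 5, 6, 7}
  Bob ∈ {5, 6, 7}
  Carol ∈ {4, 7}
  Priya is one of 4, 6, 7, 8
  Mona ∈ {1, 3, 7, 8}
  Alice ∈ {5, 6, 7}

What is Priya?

8

The 8 variables draw from only 8 values {1, 2, 3, 4, 5, 6, 7, 8}, so each is used; only Dave can be 2, hence Dave = 2.
The 7 still-open variables together cover exactly {1, 3, 4, 5, 6, 7, 8} — 7 values for 7 variables — and 1 appears only in Mona's list, so Mona = 1.
Among the 6 still-open variables, 3 fits only Jack (and all 6 values in {3, 4, 5, 6, 7, 8} must be used), so Jack = 3.
The 5 still-open variables together cover exactly {4, 5, 6, 7, 8} — 5 values for 5 variables — and 8 appears only in Priya's list, so Priya = 8.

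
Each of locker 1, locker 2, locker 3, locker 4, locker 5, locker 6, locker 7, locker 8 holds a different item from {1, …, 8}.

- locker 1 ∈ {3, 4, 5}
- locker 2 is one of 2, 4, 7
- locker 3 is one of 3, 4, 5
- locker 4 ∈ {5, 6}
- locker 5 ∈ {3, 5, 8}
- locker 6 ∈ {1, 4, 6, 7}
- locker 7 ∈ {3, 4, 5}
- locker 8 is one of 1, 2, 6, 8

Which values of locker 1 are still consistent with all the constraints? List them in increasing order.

locker 1, locker 3, locker 7 between them cover only {3, 4, 5} — a naked triple. Remove those values from locker 2, locker 4, locker 5, locker 6.
That leaves locker 4 = 6. Remove 6 from locker 6, locker 8.
locker 5 must be 8 (only option left). Remove 8 from locker 8.
No further eliminations apply; locker 1 can still be any of 3, 4, 5.

3, 4, 5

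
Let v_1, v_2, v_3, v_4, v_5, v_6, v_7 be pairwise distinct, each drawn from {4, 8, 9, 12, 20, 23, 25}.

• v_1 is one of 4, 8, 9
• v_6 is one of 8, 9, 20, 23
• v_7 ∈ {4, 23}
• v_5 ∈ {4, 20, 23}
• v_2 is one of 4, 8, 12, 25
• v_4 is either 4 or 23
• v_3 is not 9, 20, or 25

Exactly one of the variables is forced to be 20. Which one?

The 7 variables draw from only 7 values {4, 8, 9, 12, 20, 23, 25}, so each is used; only v_2 can be 25, hence v_2 = 25.
The 6 still-open variables draw from only 6 values {4, 8, 9, 12, 20, 23}, so each is used; only v_3 can be 12, hence v_3 = 12.
v_4 and v_7 share exactly the 2 values {4, 23}; by pigeonhole those values go to them, so strike 4, 23 from v_1, v_5, v_6.
So 20 goes to v_5.

v_5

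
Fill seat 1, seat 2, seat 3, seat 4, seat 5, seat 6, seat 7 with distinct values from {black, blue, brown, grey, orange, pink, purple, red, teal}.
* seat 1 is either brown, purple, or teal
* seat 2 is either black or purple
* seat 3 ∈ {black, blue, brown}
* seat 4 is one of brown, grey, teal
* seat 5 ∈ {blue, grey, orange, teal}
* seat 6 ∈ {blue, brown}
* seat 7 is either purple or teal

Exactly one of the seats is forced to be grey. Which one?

seat 4

The 7 variables together cover exactly {black, blue, brown, grey, orange, purple, teal} — 7 values for 7 variables — and orange appears only in seat 5's list, so seat 5 = orange.
The 6 still-open variables together cover exactly {black, blue, brown, grey, purple, teal} — 6 values for 6 variables — and grey appears only in seat 4's list, so seat 4 = grey.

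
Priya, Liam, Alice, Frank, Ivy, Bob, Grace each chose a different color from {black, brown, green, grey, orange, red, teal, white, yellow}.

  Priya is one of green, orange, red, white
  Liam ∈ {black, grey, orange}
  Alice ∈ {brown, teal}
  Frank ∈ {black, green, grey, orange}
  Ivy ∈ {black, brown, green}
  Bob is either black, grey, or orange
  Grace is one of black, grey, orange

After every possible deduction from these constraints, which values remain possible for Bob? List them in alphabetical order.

The 3 variables Liam, Bob, Grace are confined to {black, grey, orange}, which locks those values in; drop them from Priya, Frank, Ivy.
That leaves Frank = green. So Priya, Ivy can't be green.
Ivy must be brown (only option left). Remove brown from Alice.
Alice's domain is down to {teal}, so Alice = teal.
No further eliminations apply; Bob can still be any of black, grey, orange.

black, grey, orange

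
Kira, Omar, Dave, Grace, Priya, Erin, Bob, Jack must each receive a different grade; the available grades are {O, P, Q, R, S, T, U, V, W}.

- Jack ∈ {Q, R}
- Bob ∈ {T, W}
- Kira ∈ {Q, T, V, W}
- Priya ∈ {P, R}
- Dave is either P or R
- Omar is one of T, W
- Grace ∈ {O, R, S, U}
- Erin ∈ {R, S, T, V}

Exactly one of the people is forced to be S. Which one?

Erin

Omar and Bob share exactly the 2 values {T, W}; by pigeonhole those values go to them, so strike T, W from Kira, Erin.
Dave and Priya between them cover only {P, R} — a naked pair. Remove those values from Grace, Erin, Jack.
Jack's domain is down to {Q}, so Jack = Q. Remove Q from Kira.
Kira must be V (only option left). Strike V from Erin.
So S goes to Erin.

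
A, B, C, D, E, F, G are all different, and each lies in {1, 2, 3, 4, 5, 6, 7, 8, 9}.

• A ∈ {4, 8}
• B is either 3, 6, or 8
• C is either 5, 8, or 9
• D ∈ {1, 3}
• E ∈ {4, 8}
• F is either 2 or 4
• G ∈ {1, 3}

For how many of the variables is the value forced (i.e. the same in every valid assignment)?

A and E share exactly the 2 values {4, 8}; by pigeonhole those values go to them, so strike 4, 8 from B, C, F.
F's domain is down to {2}, so F = 2.
D and G share exactly the 2 values {1, 3}; by pigeonhole those values go to them, so strike 1, 3 from B.
B has just one choice, so B = 6.
Determined: B=6, F=2. The other variables each still have more than one consistent value. That makes 2.

2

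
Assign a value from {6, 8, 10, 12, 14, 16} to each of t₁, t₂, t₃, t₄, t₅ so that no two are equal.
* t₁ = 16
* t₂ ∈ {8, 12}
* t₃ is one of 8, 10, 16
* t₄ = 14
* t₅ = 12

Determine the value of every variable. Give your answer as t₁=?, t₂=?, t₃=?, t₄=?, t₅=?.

t₁=16, t₂=8, t₃=10, t₄=14, t₅=12

t₁ has just one choice, so t₁ = 16. Strike 16 from t₃.
t₄ must be 14 (only option left).
t₅ has just one choice, so t₅ = 12. So t₂ can't be 12.
t₂'s domain is down to {8}, so t₂ = 8. Strike 8 from t₃.
t₃ has just one choice, so t₃ = 10.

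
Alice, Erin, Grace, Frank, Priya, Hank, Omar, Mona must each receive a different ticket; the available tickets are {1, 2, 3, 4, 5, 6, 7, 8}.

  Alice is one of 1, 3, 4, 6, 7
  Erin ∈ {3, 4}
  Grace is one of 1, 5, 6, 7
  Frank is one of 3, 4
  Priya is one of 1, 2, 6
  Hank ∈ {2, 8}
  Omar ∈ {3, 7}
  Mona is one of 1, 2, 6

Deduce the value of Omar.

7

The 8 variables draw from only 8 values {1, 2, 3, 4, 5, 6, 7, 8}, so each is used; only Grace can be 5, hence Grace = 5.
The 7 still-open variables together cover exactly {1, 2, 3, 4, 6, 7, 8} — 7 values for 7 variables — and 8 appears only in Hank's list, so Hank = 8.
Erin and Frank share exactly the 2 values {3, 4}; by pigeonhole those values go to them, so strike 3, 4 from Alice, Omar.
So Omar = 7.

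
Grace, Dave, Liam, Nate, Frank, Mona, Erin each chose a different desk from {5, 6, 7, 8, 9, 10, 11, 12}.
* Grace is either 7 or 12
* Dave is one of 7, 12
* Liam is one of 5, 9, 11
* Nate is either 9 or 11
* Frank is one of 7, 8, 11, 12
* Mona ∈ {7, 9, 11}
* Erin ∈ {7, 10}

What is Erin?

10

The 7 variables draw from only 7 values {5, 7, 8, 9, 10, 11, 12}, so each is used; only Liam can be 5, hence Liam = 5.
Among the 6 still-open variables, 8 fits only Frank (and all 6 values in {7, 8, 9, 10, 11, 12} must be used), so Frank = 8.
The 5 still-open variables draw from only 5 values {7, 9, 10, 11, 12}, so each is used; only Erin can be 10, hence Erin = 10.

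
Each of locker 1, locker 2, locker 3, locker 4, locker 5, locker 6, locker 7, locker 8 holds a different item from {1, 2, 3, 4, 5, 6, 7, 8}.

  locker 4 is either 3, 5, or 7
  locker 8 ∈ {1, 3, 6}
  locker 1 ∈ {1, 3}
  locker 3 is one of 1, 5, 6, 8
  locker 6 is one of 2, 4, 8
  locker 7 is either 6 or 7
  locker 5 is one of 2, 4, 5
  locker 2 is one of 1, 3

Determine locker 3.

locker 1 and locker 2 share exactly the 2 values {1, 3}; by pigeonhole those values go to them, so strike 1, 3 from locker 3, locker 4, locker 8.
locker 8 must be 6 (only option left). Strike 6 from locker 3, locker 7.
That leaves locker 7 = 7. Strike 7 from locker 4.
That leaves locker 4 = 5. Remove 5 from locker 3, locker 5.
So locker 3 = 8.

8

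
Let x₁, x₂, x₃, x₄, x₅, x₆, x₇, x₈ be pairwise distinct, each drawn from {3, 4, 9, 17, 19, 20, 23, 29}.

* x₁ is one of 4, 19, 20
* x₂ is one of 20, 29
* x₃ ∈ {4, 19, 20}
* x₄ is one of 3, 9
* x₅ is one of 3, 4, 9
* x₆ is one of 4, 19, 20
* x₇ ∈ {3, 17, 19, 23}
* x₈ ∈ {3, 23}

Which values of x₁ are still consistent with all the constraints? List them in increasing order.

4, 19, 20

The 8 variables draw from only 8 values {3, 4, 9, 17, 19, 20, 23, 29}, so each is used; only x₇ can be 17, hence x₇ = 17.
Among the 7 still-open variables, 23 fits only x₈ (and all 7 values in {3, 4, 9, 19, 20, 23, 29} must be used), so x₈ = 23.
The 6 still-open variables draw from only 6 values {3, 4, 9, 19, 20, 29}, so each is used; only x₂ can be 29, hence x₂ = 29.
x₁, x₃, x₆ share exactly the 3 values {4, 19, 20}; by pigeonhole those values go to them, so strike 4, 19, 20 from x₅.
No further eliminations apply; x₁ can still be any of 4, 19, 20.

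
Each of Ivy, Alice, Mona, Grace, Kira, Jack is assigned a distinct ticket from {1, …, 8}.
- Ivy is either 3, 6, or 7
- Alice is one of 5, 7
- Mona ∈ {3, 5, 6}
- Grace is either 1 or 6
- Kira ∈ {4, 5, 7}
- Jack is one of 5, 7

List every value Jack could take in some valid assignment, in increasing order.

The 6 variables draw from only 6 values {1, 3, 4, 5, 6, 7}, so each is used; only Grace can be 1, hence Grace = 1.
The 5 still-open variables draw from only 5 values {3, 4, 5, 6, 7}, so each is used; only Kira can be 4, hence Kira = 4.
Alice and Jack between them cover only {5, 7} — a naked pair. Remove those values from Ivy, Mona.
No further eliminations apply; Jack can still be any of 5, 7.

5, 7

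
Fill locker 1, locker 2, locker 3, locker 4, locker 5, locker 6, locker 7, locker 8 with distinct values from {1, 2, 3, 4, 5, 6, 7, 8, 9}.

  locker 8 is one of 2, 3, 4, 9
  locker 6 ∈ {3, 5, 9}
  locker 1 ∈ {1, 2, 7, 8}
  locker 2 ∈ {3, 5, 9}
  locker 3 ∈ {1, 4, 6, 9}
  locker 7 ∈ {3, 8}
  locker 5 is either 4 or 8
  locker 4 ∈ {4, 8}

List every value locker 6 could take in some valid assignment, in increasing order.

5, 9

The 2 variables locker 4 and locker 5 are confined to {4, 8}, which locks those values in; drop them from locker 1, locker 3, locker 7, locker 8.
locker 7's domain is down to {3}, so locker 7 = 3. Remove 3 from locker 2, locker 6, locker 8.
locker 2 and locker 6 between them cover only {5, 9} — a naked pair. Remove those values from locker 3, locker 8.
locker 8's domain is down to {2}, so locker 8 = 2. Strike 2 from locker 1.
No further eliminations apply; locker 6 can still be any of 5, 9.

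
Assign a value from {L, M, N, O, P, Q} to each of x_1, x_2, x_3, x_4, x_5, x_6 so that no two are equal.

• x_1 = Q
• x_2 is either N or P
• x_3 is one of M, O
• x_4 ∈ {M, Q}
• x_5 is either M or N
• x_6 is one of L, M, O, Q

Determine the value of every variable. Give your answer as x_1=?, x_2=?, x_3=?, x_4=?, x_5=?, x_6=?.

x_1=Q, x_2=P, x_3=O, x_4=M, x_5=N, x_6=L

x_1 has just one choice, so x_1 = Q. Strike Q from x_4, x_6.
That leaves x_4 = M. Eliminate M elsewhere: x_3, x_5, x_6.
x_5's domain is down to {N}, so x_5 = N. So x_2 can't be N.
x_2's domain is down to {P}, so x_2 = P.
x_3 must be O (only option left). Eliminate O elsewhere: x_6.
That leaves x_6 = L.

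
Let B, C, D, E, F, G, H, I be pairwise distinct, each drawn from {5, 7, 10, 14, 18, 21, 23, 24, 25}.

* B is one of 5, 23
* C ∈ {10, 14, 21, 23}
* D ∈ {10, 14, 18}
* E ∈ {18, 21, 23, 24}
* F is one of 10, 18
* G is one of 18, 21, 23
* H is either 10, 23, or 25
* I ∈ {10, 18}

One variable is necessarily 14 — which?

The 8 variables together cover exactly {5, 10, 14, 18, 21, 23, 24, 25} — 8 values for 8 variables — and 5 appears only in B's list, so B = 5.
The 7 still-open variables draw from only 7 values {10, 14, 18, 21, 23, 24, 25}, so each is used; only E can be 24, hence E = 24.
Among the 6 still-open variables, 25 fits only H (and all 6 values in {10, 14, 18, 21, 23, 25} must be used), so H = 25.
F and I share exactly the 2 values {10, 18}; by pigeonhole those values go to them, so strike 10, 18 from C, D, G.
So 14 goes to D.

D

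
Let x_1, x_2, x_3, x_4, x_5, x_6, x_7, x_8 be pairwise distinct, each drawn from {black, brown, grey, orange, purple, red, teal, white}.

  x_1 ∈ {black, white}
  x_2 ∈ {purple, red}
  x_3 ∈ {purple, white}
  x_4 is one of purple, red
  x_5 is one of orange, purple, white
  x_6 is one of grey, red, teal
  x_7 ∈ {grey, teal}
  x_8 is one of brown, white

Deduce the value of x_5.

The 8 variables draw from only 8 values {black, brown, grey, orange, purple, red, teal, white}, so each is used; only x_1 can be black, hence x_1 = black.
The 7 still-open variables together cover exactly {brown, grey, orange, purple, red, teal, white} — 7 values for 7 variables — and brown appears only in x_8's list, so x_8 = brown.
Among the 6 still-open variables, orange fits only x_5 (and all 6 values in {grey, orange, purple, red, teal, white} must be used), so x_5 = orange.

orange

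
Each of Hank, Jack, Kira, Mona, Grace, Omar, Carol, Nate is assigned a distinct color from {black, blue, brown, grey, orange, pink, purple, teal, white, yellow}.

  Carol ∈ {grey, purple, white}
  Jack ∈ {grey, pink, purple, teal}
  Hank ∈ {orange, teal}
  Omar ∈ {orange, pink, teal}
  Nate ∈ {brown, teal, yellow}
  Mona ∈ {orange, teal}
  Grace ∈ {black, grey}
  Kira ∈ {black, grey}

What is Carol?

Hank and Mona share exactly the 2 values {orange, teal}; by pigeonhole those values go to them, so strike orange, teal from Jack, Omar, Nate.
That leaves Omar = pink. Eliminate pink elsewhere: Jack.
Kira and Grace share exactly the 2 values {black, grey}; by pigeonhole those values go to them, so strike black, grey from Jack, Carol.
Jack has just one choice, so Jack = purple. So Carol can't be purple.
So Carol = white.

white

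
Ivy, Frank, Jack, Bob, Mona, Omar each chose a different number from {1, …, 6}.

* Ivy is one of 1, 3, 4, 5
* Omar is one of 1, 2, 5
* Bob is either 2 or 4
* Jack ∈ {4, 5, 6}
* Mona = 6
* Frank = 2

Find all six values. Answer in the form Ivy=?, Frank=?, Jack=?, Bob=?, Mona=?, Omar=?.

Frank must be 2 (only option left). Strike 2 from Bob, Omar.
Bob must be 4 (only option left). Eliminate 4 elsewhere: Ivy, Jack.
Mona must be 6 (only option left). Remove 6 from Jack.
Jack's domain is down to {5}, so Jack = 5. Strike 5 from Ivy, Omar.
Omar's domain is down to {1}, so Omar = 1. So Ivy can't be 1.
That leaves Ivy = 3.

Ivy=3, Frank=2, Jack=5, Bob=4, Mona=6, Omar=1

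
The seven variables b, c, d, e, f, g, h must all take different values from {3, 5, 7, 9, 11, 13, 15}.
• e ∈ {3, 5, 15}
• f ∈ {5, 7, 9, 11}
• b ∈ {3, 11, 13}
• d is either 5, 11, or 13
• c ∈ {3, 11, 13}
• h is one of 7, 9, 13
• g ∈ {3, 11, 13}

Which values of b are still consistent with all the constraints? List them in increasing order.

Among the 7 variables, 15 fits only e (and all 7 values in {3, 5, 7, 9, 11, 13, 15} must be used), so e = 15.
The 3 variables b, c, g are confined to {3, 11, 13}, which locks those values in; drop them from d, f, h.
d has just one choice, so d = 5. Remove 5 from f.
No further eliminations apply; b can still be any of 3, 11, 13.

3, 11, 13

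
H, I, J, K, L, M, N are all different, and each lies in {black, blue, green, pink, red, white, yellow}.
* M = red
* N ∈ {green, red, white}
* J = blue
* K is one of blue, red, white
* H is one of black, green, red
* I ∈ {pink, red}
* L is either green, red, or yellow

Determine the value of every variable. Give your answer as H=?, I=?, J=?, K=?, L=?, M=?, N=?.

J's domain is down to {blue}, so J = blue. Remove blue from K.
That leaves M = red. Remove red from H, I, K, L, N.
I must be pink (only option left).
K has just one choice, so K = white. Eliminate white elsewhere: N.
That leaves N = green. Strike green from H, L.
H's domain is down to {black}, so H = black.
L has just one choice, so L = yellow.

H=black, I=pink, J=blue, K=white, L=yellow, M=red, N=green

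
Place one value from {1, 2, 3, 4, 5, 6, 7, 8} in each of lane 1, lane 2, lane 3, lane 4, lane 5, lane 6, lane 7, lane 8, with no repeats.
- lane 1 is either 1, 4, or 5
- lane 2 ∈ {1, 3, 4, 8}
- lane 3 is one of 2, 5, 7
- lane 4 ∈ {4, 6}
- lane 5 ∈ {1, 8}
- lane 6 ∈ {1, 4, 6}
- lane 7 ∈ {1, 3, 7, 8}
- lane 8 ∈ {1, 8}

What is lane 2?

Among the 8 variables, 2 fits only lane 3 (and all 8 values in {1, 2, 3, 4, 5, 6, 7, 8} must be used), so lane 3 = 2.
The 7 still-open variables together cover exactly {1, 3, 4, 5, 6, 7, 8} — 7 values for 7 variables — and 5 appears only in lane 1's list, so lane 1 = 5.
Among the 6 still-open variables, 7 fits only lane 7 (and all 6 values in {1, 3, 4, 6, 7, 8} must be used), so lane 7 = 7.
Among the 5 still-open variables, 3 fits only lane 2 (and all 5 values in {1, 3, 4, 6, 8} must be used), so lane 2 = 3.

3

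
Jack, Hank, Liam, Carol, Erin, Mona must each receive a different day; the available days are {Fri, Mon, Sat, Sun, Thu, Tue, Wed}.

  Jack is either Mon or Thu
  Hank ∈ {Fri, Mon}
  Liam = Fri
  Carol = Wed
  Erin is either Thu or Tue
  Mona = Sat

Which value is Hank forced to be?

Liam has just one choice, so Liam = Fri. Eliminate Fri elsewhere: Hank.
So Hank = Mon.

Mon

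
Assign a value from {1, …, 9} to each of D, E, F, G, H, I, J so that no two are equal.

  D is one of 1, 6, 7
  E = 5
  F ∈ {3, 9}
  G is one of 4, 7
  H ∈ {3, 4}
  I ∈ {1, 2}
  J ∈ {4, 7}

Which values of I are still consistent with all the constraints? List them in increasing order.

E must be 5 (only option left).
The 2 variables G and J are confined to {4, 7}, which locks those values in; drop them from D, H.
H has just one choice, so H = 3. Strike 3 from F.
F has just one choice, so F = 9.
No further eliminations apply; I can still be any of 1, 2.

1, 2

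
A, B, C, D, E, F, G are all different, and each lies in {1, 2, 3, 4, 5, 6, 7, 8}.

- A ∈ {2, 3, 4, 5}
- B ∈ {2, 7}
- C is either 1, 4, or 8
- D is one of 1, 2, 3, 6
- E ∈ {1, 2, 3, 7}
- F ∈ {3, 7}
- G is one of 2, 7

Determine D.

B and G share exactly the 2 values {2, 7}; by pigeonhole those values go to them, so strike 2, 7 from A, D, E, F.
F has just one choice, so F = 3. Strike 3 from A, D, E.
E must be 1 (only option left). Eliminate 1 elsewhere: C, D.
So D = 6.

6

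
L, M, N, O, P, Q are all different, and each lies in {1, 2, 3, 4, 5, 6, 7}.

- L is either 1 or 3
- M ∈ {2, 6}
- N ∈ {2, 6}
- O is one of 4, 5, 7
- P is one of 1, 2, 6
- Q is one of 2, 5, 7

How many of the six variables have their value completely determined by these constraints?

M and N share exactly the 2 values {2, 6}; by pigeonhole those values go to them, so strike 2, 6 from P, Q.
P must be 1 (only option left). So L can't be 1.
L must be 3 (only option left).
Determined: L=3, P=1. The other variables each still have more than one consistent value. That makes 2.

2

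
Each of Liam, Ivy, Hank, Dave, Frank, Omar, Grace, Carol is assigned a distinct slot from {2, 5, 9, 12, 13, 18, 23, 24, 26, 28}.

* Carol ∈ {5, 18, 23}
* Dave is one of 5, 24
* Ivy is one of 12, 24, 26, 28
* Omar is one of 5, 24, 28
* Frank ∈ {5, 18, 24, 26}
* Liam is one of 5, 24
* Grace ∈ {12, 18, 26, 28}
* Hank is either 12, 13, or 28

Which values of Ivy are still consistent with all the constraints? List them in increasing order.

12, 26

Among the 8 variables, 13 fits only Hank (and all 8 values in {5, 12, 13, 18, 23, 24, 26, 28} must be used), so Hank = 13.
Among the 7 still-open variables, 23 fits only Carol (and all 7 values in {5, 12, 18, 23, 24, 26, 28} must be used), so Carol = 23.
The 2 variables Liam and Dave are confined to {5, 24}, which locks those values in; drop them from Ivy, Frank, Omar.
That leaves Omar = 28. Eliminate 28 elsewhere: Ivy, Grace.
No further eliminations apply; Ivy can still be any of 12, 26.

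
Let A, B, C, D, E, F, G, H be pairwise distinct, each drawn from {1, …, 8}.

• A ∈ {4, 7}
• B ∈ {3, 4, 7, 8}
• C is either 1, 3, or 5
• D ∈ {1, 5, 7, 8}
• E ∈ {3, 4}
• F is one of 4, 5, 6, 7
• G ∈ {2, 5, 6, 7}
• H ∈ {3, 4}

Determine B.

8

The 8 variables together cover exactly {1, 2, 3, 4, 5, 6, 7, 8} — 8 values for 8 variables — and 2 appears only in G's list, so G = 2.
Among the 7 still-open variables, 6 fits only F (and all 7 values in {1, 3, 4, 5, 6, 7, 8} must be used), so F = 6.
The 2 variables E and H are confined to {3, 4}, which locks those values in; drop them from A, B, C.
A's domain is down to {7}, so A = 7. Remove 7 from B, D.
So B = 8.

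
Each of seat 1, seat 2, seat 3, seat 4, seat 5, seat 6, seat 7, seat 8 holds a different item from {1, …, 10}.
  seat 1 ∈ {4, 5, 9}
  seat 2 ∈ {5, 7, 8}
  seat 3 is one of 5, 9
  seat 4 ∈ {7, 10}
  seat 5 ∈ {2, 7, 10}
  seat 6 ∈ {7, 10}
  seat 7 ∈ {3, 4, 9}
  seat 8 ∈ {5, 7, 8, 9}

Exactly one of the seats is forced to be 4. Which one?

seat 1

The 8 variables together cover exactly {2, 3, 4, 5, 7, 8, 9, 10} — 8 values for 8 variables — and 2 appears only in seat 5's list, so seat 5 = 2.
The 7 still-open variables draw from only 7 values {3, 4, 5, 7, 8, 9, 10}, so each is used; only seat 7 can be 3, hence seat 7 = 3.
The 6 still-open variables together cover exactly {4, 5, 7, 8, 9, 10} — 6 values for 6 variables — and 4 appears only in seat 1's list, so seat 1 = 4.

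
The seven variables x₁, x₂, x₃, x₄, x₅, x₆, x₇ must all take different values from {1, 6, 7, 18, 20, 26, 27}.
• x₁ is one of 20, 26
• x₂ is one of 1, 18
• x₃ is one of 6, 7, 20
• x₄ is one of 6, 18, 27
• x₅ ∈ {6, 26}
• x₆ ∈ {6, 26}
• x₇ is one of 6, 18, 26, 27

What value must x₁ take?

20

Among the 7 variables, 1 fits only x₂ (and all 7 values in {1, 6, 7, 18, 20, 26, 27} must be used), so x₂ = 1.
The 6 still-open variables together cover exactly {6, 7, 18, 20, 26, 27} — 6 values for 6 variables — and 7 appears only in x₃'s list, so x₃ = 7.
The 5 still-open variables together cover exactly {6, 18, 20, 26, 27} — 5 values for 5 variables — and 20 appears only in x₁'s list, so x₁ = 20.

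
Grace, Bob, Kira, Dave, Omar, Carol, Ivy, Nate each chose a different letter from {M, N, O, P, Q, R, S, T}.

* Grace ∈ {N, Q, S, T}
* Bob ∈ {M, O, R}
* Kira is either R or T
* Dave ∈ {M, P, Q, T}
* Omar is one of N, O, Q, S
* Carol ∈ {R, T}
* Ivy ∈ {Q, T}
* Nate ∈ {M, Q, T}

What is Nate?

The 8 variables draw from only 8 values {M, N, O, P, Q, R, S, T}, so each is used; only Dave can be P, hence Dave = P.
Kira and Carol share exactly the 2 values {R, T}; by pigeonhole those values go to them, so strike R, T from Grace, Bob, Ivy, Nate.
Ivy's domain is down to {Q}, so Ivy = Q. Remove Q from Grace, Omar, Nate.
So Nate = M.

M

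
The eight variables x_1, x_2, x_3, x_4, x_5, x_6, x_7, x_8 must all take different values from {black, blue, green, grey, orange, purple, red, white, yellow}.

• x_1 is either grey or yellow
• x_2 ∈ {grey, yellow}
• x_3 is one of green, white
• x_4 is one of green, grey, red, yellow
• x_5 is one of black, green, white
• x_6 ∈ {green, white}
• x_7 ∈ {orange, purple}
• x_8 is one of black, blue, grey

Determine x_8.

The 2 variables x_1 and x_2 are confined to {grey, yellow}, which locks those values in; drop them from x_4, x_8.
x_3 and x_6 share exactly the 2 values {green, white}; by pigeonhole those values go to them, so strike green, white from x_4, x_5.
x_4's domain is down to {red}, so x_4 = red.
x_5 must be black (only option left). Remove black from x_8.
So x_8 = blue.

blue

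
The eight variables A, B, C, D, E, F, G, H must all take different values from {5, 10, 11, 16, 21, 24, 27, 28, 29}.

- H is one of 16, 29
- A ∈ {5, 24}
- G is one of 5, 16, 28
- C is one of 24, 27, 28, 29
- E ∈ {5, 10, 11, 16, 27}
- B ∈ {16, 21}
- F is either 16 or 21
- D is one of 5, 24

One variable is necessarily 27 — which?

The 2 variables A and D are confined to {5, 24}, which locks those values in; drop them from C, E, G.
B and F between them cover only {16, 21} — a naked pair. Remove those values from E, G, H.
That leaves G = 28. Eliminate 28 elsewhere: C.
H has just one choice, so H = 29. So C can't be 29.
So 27 goes to C.

C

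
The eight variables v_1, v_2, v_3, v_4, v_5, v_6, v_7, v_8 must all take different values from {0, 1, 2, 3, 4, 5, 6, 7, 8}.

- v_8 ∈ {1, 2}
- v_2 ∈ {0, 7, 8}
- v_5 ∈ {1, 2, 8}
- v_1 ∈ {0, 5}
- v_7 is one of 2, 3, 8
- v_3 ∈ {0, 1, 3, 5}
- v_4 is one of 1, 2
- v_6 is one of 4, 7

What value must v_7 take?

3

The 8 variables together cover exactly {0, 1, 2, 3, 4, 5, 7, 8} — 8 values for 8 variables — and 4 appears only in v_6's list, so v_6 = 4.
Among the 7 still-open variables, 7 fits only v_2 (and all 7 values in {0, 1, 2, 3, 5, 7, 8} must be used), so v_2 = 7.
v_4 and v_8 share exactly the 2 values {1, 2}; by pigeonhole those values go to them, so strike 1, 2 from v_3, v_5, v_7.
v_5's domain is down to {8}, so v_5 = 8. Eliminate 8 elsewhere: v_7.
So v_7 = 3.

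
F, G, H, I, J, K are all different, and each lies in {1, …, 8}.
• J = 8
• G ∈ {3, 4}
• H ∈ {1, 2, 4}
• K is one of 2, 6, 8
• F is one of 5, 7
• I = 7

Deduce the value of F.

5

I must be 7 (only option left). So F can't be 7.
So F = 5.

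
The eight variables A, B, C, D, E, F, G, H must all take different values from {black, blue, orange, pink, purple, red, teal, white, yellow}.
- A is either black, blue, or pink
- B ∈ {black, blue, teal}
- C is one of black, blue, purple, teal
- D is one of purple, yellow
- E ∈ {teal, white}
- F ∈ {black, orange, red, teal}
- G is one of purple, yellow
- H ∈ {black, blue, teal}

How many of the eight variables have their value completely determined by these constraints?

2

The 2 variables D and G are confined to {purple, yellow}, which locks those values in; drop them from C.
B, C, H share exactly the 3 values {black, blue, teal}; by pigeonhole those values go to them, so strike black, blue, teal from A, E, F.
A's domain is down to {pink}, so A = pink.
E has just one choice, so E = white.
Determined: A=pink, E=white. The other variables each still have more than one consistent value. That makes 2.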